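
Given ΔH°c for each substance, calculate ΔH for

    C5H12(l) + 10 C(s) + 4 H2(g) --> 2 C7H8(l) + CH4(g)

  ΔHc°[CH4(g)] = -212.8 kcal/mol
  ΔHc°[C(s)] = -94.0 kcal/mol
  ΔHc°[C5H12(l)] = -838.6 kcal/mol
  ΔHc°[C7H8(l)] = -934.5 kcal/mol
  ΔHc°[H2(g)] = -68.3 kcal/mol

ΔH = 30.0 kcal/mol

Using ΔH = Σ nΔHc°(reactants) − Σ nΔHc°(products):
= [1·(-838.6) + 10·(-94.0) + 4·(-68.3)] − [2·(-934.5) + 1·(-212.8)]
= 30.0 kcal/mol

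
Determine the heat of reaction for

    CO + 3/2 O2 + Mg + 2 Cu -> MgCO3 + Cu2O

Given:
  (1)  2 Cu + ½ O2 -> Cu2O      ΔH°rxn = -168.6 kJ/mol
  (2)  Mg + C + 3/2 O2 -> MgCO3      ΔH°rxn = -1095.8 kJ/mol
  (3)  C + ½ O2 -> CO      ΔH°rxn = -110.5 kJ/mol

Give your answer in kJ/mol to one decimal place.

(1) as written: -168.6 kJ/mol
(2) as written: -1095.8 kJ/mol
(3) reversed: +110.5 kJ/mol
ΔH°rxn = (-168.6) + (-1095.8) + (+110.5) = -1153.9 kJ/mol

ΔH°rxn = -1153.9 kJ/mol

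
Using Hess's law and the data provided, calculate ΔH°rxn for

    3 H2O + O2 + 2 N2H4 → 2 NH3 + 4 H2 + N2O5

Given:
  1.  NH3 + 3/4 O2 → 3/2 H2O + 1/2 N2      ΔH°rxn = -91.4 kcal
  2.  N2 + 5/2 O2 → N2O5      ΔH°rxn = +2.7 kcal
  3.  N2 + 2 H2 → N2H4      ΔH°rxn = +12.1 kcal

eq. 1 reversed and × 2 (reverse to put NH3 on the product side; ×2 to match 2 NH3 in the target): (-2)·(-91.4) = +182.8 kcal
eq. 2 as written (N2O5 already on the product side): +2.7 kcal
eq. 3 reversed and × 2 (N2H4 must end up as a reactant; ×2 to match 2 N2H4 in the target): (-2)·(+12.1) = -24.2 kcal
ΔH°rxn = (-2)·(-91.4) + (1)·(+2.7) + (-2)·(+12.1) = 161.3 kcal

ΔH°rxn = 161.3 kcal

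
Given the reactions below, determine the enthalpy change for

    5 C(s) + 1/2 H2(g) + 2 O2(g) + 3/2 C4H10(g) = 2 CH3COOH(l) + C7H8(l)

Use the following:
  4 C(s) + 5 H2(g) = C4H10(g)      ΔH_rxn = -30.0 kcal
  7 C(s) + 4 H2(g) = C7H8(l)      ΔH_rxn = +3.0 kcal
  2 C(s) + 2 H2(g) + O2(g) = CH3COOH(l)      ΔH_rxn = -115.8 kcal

ΔH_rxn = -183.6 kcal

equation 1 reversed and × 3/2: (-3/2)·(-30.0) = +45.0 kcal
equation 2 as written: +3.0 kcal
equation 3 × 2: (2)·(-115.8) = -231.6 kcal
Combining the equations, ΔH_rxn = (+45.0) + (+3.0) + (-231.6) = -183.6 kcal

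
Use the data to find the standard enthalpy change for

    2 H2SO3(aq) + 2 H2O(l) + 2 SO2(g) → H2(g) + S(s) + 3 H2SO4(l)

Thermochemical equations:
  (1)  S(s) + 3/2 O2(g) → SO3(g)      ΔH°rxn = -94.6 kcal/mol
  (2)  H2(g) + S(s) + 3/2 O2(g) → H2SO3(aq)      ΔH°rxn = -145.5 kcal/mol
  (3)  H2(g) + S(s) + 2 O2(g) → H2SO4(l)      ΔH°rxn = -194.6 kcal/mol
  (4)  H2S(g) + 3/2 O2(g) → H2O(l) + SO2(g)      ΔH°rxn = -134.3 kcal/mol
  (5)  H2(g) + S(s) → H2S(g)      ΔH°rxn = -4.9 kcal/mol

(1): not needed (SO3(g) appears nowhere else).
(2) reversed and × 2 (reverse to put H2SO3(aq) on the reactant side; scale by 2 for the 2 H2SO3(aq)): (-2)·(-145.5) = +291.0 kcal/mol
(3) × 3 (scale by 3 for the 3 H2SO4(l)): (3)·(-194.6) = -583.8 kcal/mol
(4) reversed and × 2 (reverse to put H2O(l) on the reactant side; ×2 to match 2 H2O(l) in the target): (-2)·(-134.3) = +268.6 kcal/mol
(5) reversed and × 2: (-2)·(-4.9) = +9.8 kcal/mol
By Hess's law, ΔH°rxn = (-2)·(-145.5) + (3)·(-194.6) + (-2)·(-134.3) + (-2)·(-4.9) = -14.4 kcal/mol

ΔH°rxn = -14.4 kcal/mol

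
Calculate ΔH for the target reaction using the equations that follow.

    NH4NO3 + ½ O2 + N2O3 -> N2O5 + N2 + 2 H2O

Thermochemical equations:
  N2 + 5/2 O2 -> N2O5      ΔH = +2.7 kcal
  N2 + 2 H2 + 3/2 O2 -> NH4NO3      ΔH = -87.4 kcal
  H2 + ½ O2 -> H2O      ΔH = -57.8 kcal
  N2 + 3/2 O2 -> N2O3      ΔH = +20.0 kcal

ΔH = -45.5 kcal

equation 1 as written (N2O5 already on the product side): +2.7 kcal
equation 2 reversed (NH4NO3 must end up as a reactant): +87.4 kcal
equation 3 × 2 (×2 to match 2 H2O in the target): (2)·(-57.8) = -115.6 kcal
equation 4 reversed (N2O3 must end up as a reactant): -20.0 kcal
ΔH = (+2.7) + (+87.4) + (-115.6) + (-20.0) = -45.5 kcal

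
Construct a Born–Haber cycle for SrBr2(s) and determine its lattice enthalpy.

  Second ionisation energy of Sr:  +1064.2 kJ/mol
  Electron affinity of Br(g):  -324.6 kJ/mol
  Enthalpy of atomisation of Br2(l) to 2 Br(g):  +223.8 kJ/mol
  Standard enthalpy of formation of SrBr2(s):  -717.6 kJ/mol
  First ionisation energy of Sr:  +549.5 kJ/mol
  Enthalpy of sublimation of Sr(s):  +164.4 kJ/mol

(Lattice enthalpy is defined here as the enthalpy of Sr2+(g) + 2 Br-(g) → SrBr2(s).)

U = -2070.3 kJ/mol

ΔHf° = 1·ΔHsub + 1·(ΣIE) + 1·D(Br2) + 2·EA + U
-717.6 = 1·(+164.4) + 1·(+1613.7) + 1·(+223.8) + 2·(-324.6) + U
U = -717.6 − (+1352.7) = -2070.3 kJ/mol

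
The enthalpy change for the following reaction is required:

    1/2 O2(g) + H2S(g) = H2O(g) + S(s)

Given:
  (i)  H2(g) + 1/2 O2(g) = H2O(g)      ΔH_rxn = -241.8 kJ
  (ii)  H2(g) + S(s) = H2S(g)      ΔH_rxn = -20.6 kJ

(i) as written: -241.8 kJ
(ii) reversed: +20.6 kJ
Summing the manipulated equations, ΔH_rxn = (1)·(-241.8) + (-1)·(-20.6) = -221.2 kJ

ΔH_rxn = -221.2 kJ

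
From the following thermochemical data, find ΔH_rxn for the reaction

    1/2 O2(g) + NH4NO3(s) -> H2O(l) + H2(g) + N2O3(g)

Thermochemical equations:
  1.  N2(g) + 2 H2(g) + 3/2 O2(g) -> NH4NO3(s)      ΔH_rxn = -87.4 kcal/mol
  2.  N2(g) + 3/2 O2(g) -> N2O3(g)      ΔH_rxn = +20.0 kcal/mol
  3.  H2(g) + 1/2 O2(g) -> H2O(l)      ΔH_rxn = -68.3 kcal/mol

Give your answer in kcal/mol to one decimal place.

eq. 1 reversed (reverse to put NH4NO3(s) on the reactant side): +87.4 kcal/mol
eq. 2 as written (N2O3(g) already on the product side): +20.0 kcal/mol
eq. 3 as written (H2O(l) already on the product side): -68.3 kcal/mol
Summing the manipulated equations, ΔH_rxn = (+87.4) + (+20.0) + (-68.3) = 39.1 kcal/mol

ΔH_rxn = 39.1 kcal/mol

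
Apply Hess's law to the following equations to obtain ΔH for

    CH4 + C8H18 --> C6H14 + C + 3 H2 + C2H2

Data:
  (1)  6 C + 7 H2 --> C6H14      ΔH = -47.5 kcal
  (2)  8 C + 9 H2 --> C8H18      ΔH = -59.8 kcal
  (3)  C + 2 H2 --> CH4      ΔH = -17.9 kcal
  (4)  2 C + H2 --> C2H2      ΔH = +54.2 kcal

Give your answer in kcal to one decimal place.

(1) as written: -47.5 kcal
(2) reversed: +59.8 kcal
(3) reversed: +17.9 kcal
(4) as written: +54.2 kcal
ΔH = (-47.5) + (+59.8) + (+17.9) + (+54.2) = 84.4 kcal

ΔH = 84.4 kcal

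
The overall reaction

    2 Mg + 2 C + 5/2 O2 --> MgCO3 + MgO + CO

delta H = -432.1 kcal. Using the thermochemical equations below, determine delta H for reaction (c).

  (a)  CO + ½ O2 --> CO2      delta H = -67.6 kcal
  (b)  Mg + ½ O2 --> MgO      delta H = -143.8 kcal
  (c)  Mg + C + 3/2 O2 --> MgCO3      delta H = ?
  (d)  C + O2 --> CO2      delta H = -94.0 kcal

(a) reversed: +67.6 kcal
(b) as written: -143.8 kcal
(c) as written: contributes x
(d) as written: -94.0 kcal
-432.1 = (+67.6) + (-143.8) + (-94.0) + x
x = (-432.1 − (-170.2)) / (1) = -261.9 kcal

delta H = -261.9 kcal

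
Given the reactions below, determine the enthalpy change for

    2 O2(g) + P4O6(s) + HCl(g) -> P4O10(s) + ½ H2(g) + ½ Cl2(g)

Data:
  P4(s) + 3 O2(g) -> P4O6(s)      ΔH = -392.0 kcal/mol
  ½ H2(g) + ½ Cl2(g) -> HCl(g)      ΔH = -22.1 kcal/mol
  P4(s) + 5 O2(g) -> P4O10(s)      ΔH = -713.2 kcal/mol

equation 1 reversed (P4O6(s) must end up as a reactant): +392.0 kcal/mol
equation 2 reversed (HCl(g) must end up as a reactant): +22.1 kcal/mol
equation 3 as written (P4O10(s) already on the product side): -713.2 kcal/mol
ΔH = (+392.0) + (+22.1) + (-713.2) = -299.1 kcal/mol

ΔH = -299.1 kcal/mol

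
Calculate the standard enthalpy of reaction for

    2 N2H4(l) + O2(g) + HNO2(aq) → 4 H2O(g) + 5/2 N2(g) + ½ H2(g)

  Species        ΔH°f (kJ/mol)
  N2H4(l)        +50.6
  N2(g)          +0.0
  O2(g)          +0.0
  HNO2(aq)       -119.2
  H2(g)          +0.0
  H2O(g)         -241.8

ΔH° = -949.2 kJ/mol

Products: 4·(-241.8) + 5/2·(+0.0) + 1/2·(+0.0) = -967.2
Reactants: 2·(+50.6) + 1·(+0.0) + 1·(-119.2) = -18.0
ΔH° = (-967.2) − (-18.0) = -949.2 kJ/mol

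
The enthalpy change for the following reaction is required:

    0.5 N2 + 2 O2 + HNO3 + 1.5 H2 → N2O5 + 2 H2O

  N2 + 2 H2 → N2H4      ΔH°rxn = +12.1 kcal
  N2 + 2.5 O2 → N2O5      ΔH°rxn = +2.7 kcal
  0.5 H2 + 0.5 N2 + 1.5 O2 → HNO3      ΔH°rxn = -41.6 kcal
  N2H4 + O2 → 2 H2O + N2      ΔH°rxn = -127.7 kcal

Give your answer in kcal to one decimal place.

ΔH°rxn = -71.3 kcal

equation 1 as written: +12.1 kcal
equation 2 as written (N2O5 already on the product side): +2.7 kcal
equation 3 reversed (reverse to put HNO3 on the reactant side): +41.6 kcal
equation 4 as written (H2O already on the product side): -127.7 kcal
ΔH°rxn = (1)·(+12.1) + (1)·(+2.7) + (-1)·(-41.6) + (1)·(-127.7) = -71.3 kcal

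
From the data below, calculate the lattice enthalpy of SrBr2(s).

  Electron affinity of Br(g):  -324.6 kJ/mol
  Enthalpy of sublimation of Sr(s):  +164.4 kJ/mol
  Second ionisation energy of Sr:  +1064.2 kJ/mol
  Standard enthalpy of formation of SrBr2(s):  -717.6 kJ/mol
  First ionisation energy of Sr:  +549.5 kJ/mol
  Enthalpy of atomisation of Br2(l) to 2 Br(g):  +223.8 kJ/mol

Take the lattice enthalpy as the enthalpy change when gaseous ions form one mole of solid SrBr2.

ΔHf° = 1·ΔHsub + 1·(ΣIE) + 1·D(Br2) + 2·EA + U
-717.6 = 1·(+164.4) + 1·(+1613.7) + 1·(+223.8) + 2·(-324.6) + U
U = -717.6 − (+1352.7) = -2070.3 kJ/mol

U = -2070.3 kJ/mol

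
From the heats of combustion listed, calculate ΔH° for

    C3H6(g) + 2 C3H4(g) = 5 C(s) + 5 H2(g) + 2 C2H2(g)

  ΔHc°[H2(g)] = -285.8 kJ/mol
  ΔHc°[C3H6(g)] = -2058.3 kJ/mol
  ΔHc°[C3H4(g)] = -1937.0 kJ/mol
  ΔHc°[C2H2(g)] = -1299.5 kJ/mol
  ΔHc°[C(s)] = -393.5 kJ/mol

Using ΔH = Σ nΔHc°(reactants) − Σ nΔHc°(products):
= [1·(-2058.3) + 2·(-1937.0)] − [5·(-393.5) + 5·(-285.8) + 2·(-1299.5)]
= 63.2 kJ/mol

ΔH° = 63.2 kJ/mol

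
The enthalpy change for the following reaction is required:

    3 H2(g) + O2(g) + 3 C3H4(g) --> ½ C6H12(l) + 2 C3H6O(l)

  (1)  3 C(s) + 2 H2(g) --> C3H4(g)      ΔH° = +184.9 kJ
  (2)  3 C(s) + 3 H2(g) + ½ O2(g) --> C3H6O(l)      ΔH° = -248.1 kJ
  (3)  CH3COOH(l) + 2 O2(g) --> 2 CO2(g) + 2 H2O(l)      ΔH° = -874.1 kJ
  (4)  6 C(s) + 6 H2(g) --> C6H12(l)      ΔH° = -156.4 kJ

(1) reversed and × 3 (reverse to put C3H4(g) on the reactant side; scale by 3 for the 3 C3H4(g)): (-3)·(+184.9) = -554.7 kJ
(2) × 2 (×2 to match 2 C3H6O(l) in the target): (2)·(-248.1) = -496.2 kJ
(3): not needed (H2O(l) appears nowhere else).
(4) × 1/2 (×1/2 to match 1/2 C6H12(l) in the target): (1/2)·(-156.4) = -78.2 kJ
ΔH° = (-3)·(+184.9) + (2)·(-248.1) + (1/2)·(-156.4) = -1129.1 kJ

ΔH° = -1129.1 kJ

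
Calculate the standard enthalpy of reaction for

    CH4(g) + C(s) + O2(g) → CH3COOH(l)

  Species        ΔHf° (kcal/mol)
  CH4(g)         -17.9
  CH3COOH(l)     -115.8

Products: 1·(-115.8) = -115.8
Reactants: 1·(-17.9) + 1·(+0.0) + 1·(+0.0) = -17.9
ΔH_rxn = (-115.8) − (-17.9) = -97.9 kcal/mol

ΔH_rxn = -97.9 kcal/mol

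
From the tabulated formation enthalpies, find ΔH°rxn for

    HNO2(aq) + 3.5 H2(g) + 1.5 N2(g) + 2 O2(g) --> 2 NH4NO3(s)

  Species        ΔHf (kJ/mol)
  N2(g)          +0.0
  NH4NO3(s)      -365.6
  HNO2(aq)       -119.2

Products: 2·(-365.6) = -731.2
Reactants: 1·(-119.2) + 7/2·(+0.0) + 3/2·(+0.0) + 2·(+0.0) = -119.2
ΔH°rxn = (-731.2) − (-119.2) = -612.0 kJ/mol

ΔH°rxn = -612.0 kJ/mol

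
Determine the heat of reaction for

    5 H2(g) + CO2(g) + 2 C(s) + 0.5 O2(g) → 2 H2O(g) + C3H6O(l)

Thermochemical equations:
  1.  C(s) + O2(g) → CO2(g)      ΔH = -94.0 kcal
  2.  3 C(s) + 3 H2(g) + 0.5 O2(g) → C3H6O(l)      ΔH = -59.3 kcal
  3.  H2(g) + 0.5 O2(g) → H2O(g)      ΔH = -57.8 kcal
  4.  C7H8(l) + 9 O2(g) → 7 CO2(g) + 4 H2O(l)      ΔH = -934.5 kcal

eq. 1 reversed: +94.0 kcal
eq. 2 as written (C3H6O(l) already on the product side): -59.3 kcal
eq. 3 × 2 (×2 to match 2 H2O(g) in the target): (2)·(-57.8) = -115.6 kcal
eq. 4: not needed (H2O(l) appears nowhere else).
By Hess's law, ΔH = (-1)·(-94.0) + (1)·(-59.3) + (2)·(-57.8) = -80.9 kcal

ΔH = -80.9 kcal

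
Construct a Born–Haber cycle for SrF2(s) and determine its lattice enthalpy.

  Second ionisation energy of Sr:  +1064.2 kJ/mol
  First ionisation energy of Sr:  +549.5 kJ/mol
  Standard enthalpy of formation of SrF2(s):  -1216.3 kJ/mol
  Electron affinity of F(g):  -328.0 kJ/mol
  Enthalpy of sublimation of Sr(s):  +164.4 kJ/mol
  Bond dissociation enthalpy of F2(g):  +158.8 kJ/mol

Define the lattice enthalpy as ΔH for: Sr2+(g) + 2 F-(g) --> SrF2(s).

U = -2497.2 kJ/mol

ΔHf° = 1·ΔHsub + 1·(ΣIE) + 1·D(F2) + 2·EA + U
-1216.3 = 1·(+164.4) + 1·(+1613.7) + 1·(+158.8) + 2·(-328.0) + U
U = -1216.3 − (+1280.9) = -2497.2 kJ/mol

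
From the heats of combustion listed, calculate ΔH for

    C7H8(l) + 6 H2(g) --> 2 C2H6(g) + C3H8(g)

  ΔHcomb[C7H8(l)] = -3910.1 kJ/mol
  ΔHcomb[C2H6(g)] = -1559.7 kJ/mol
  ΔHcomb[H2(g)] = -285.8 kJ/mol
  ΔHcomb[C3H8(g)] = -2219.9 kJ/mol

Using ΔH = Σ nΔHc°(reactants) − Σ nΔHc°(products):
= [1·(-3910.1) + 6·(-285.8)] − [2·(-1559.7) + 1·(-2219.9)]
= -285.6 kJ/mol

ΔH = -285.6 kJ/mol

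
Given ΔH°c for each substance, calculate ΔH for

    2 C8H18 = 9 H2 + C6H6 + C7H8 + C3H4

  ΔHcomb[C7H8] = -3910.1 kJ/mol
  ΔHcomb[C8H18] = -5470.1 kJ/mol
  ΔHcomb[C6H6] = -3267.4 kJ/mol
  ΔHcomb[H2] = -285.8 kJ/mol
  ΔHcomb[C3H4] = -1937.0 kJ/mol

Using ΔH = Σ nΔHc°(reactants) − Σ nΔHc°(products):
= [2·(-5470.1)] − [9·(-285.8) + 1·(-3267.4) + 1·(-3910.1) + 1·(-1937.0)]
= 746.5 kJ/mol

ΔH = 746.5 kJ/mol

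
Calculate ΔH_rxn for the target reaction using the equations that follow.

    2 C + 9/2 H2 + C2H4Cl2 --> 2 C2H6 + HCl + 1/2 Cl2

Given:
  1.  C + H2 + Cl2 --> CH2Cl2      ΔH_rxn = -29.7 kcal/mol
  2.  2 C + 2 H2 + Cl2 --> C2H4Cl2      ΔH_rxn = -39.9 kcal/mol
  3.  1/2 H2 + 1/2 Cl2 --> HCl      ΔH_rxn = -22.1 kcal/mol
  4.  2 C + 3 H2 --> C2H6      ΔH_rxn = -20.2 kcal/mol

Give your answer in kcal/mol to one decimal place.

eq. 1: not needed (CH2Cl2 appears nowhere else).
eq. 2 reversed (reverse to put C2H4Cl2 on the reactant side): +39.9 kcal/mol
eq. 3 as written (HCl already on the product side): -22.1 kcal/mol
eq. 4 × 2 (×2 to match 2 C2H6 in the target): (2)·(-20.2) = -40.4 kcal/mol
ΔH_rxn = (+39.9) + (-22.1) + (-40.4) = -22.6 kcal/mol

ΔH_rxn = -22.6 kcal/mol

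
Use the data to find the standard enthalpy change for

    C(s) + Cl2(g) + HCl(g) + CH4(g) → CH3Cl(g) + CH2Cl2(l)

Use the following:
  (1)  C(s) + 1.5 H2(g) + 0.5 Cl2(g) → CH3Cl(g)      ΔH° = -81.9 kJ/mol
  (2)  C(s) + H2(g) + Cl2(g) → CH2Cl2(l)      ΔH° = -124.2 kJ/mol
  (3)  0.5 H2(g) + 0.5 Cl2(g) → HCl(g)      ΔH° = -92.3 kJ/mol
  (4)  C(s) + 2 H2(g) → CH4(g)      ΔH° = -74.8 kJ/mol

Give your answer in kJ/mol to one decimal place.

ΔH° = -39.0 kJ/mol

(1) as written (CH3Cl(g) already on the product side): -81.9 kJ/mol
(2) as written (CH2Cl2(l) already on the product side): -124.2 kJ/mol
(3) reversed (HCl(g) must end up as a reactant): +92.3 kJ/mol
(4) reversed (CH4(g) must end up as a reactant): +74.8 kJ/mol
Summing the manipulated equations, ΔH° = (-81.9) + (-124.2) + (+92.3) + (+74.8) = -39.0 kJ/mol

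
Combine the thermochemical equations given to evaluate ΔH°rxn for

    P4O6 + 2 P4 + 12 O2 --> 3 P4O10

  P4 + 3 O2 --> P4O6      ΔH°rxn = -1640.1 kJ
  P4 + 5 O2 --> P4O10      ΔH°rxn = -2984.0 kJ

equation 1 reversed: +1640.1 kJ
equation 2 × 3: (3)·(-2984.0) = -8952.0 kJ
ΔH°rxn = (-1)·(-1640.1) + (3)·(-2984.0) = -7311.9 kJ

ΔH°rxn = -7311.9 kJ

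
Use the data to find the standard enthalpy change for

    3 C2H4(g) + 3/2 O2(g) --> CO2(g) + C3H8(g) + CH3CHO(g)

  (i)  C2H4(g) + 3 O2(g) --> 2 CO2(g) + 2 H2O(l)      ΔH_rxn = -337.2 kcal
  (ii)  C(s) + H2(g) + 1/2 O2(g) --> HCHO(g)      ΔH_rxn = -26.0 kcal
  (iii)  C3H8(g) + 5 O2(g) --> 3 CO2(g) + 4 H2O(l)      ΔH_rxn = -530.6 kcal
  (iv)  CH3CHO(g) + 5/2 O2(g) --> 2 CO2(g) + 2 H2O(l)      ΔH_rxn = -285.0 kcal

(i) × 3: (3)·(-337.2) = -1011.6 kcal
(ii): not needed.
(iii) reversed: +530.6 kcal
(iv) reversed: +285.0 kcal
Combining the equations, ΔH_rxn = (-1011.6) + (+530.6) + (+285.0) = -196.0 kcal

ΔH_rxn = -196.0 kcal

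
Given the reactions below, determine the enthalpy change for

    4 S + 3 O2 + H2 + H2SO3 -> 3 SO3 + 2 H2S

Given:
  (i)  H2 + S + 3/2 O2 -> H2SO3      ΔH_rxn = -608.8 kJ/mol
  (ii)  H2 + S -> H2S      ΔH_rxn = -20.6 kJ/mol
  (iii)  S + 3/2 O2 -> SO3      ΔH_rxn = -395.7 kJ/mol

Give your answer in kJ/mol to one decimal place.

ΔH_rxn = -619.5 kJ/mol

(i) reversed (reverse to put H2SO3 on the reactant side): +608.8 kJ/mol
(ii) × 2 (scale by 2 for the 2 H2S): (2)·(-20.6) = -41.2 kJ/mol
(iii) × 3 (×3 to match 3 SO3 in the target): (3)·(-395.7) = -1187.1 kJ/mol
ΔH_rxn = (-1)·(-608.8) + (2)·(-20.6) + (3)·(-395.7) = -619.5 kJ/mol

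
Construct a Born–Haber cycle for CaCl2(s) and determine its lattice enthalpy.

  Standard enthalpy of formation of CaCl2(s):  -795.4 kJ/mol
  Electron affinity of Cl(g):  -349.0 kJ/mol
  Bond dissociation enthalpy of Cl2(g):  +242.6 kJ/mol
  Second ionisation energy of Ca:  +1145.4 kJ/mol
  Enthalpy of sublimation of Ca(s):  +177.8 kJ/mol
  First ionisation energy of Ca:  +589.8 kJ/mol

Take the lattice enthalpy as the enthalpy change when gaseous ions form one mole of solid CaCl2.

U = -2253.0 kJ/mol

ΔHf° = 1·ΔHsub + 1·(ΣIE) + 1·D(Cl2) + 2·EA + U
-795.4 = 1·(+177.8) + 1·(+1735.2) + 1·(+242.6) + 2·(-349.0) + U
U = -795.4 − (+1457.6) = -2253.0 kJ/mol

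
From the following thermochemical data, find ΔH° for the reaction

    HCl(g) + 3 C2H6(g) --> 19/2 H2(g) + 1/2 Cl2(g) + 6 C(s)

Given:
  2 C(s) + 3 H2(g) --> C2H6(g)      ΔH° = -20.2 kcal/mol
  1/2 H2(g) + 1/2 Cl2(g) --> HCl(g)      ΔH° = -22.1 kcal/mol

equation 1 reversed and × 3 (reverse to put C2H6(g) on the reactant side; ×3 to match 3 C2H6(g) in the target): (-3)·(-20.2) = +60.6 kcal/mol
equation 2 reversed (HCl(g) must end up as a reactant): +22.1 kcal/mol
ΔH° = (+60.6) + (+22.1) = 82.7 kcal/mol

ΔH° = 82.7 kcal/mol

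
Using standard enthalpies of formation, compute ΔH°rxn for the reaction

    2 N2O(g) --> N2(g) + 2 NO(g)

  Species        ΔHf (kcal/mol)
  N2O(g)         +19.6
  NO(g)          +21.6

ΔH°rxn = 4.0 kcal/mol

ΔH°rxn = Σ nΔHf°(products) − Σ nΔHf°(reactants).
Products: 1·(+0.0) + 2·(+21.6) = +43.2
Reactants: 2·(+19.6) = +39.2
ΔH°rxn = (+43.2) − (+39.2) = 4.0 kcal/mol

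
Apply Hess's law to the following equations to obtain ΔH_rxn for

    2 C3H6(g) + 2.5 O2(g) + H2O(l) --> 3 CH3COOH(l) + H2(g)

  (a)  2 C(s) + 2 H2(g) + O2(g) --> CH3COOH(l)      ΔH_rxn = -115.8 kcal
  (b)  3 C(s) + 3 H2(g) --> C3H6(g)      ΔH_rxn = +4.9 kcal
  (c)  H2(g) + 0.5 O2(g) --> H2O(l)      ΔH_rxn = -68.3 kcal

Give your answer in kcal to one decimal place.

ΔH_rxn = -288.9 kcal

(a) × 3 (×3 to match 3 CH3COOH(l) in the target): (3)·(-115.8) = -347.4 kcal
(b) reversed and × 2 (C3H6(g) must end up as a reactant; ×2 to match 2 C3H6(g) in the target): (-2)·(+4.9) = -9.8 kcal
(c) reversed (H2O(l) must end up as a reactant): +68.3 kcal
Summing the manipulated equations, ΔH_rxn = (3)·(-115.8) + (-2)·(+4.9) + (-1)·(-68.3) = -288.9 kcal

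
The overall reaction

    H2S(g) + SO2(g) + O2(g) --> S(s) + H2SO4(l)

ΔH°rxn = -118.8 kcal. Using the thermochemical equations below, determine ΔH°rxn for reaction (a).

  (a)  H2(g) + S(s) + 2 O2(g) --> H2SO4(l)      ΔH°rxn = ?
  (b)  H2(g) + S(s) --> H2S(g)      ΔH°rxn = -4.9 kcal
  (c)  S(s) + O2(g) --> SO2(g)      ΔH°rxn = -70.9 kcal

ΔH°rxn = -194.6 kcal

(a) as written (H2SO4(l) already on the product side): contributes x
(b) reversed (H2S(g) must end up as a reactant): +4.9 kcal
(c) reversed (reverse to put SO2(g) on the reactant side): +70.9 kcal
-118.8 = (+4.9) + (+70.9) + x
x = (-118.8 − (+75.8)) / (1) = -194.6 kcal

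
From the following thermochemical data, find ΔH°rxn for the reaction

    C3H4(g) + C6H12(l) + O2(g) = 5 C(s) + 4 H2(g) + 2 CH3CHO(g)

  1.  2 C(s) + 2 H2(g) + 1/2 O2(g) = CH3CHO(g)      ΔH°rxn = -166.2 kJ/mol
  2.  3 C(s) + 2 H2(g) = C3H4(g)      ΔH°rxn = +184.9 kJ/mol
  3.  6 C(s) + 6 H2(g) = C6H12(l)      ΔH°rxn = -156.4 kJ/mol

eq. 1 × 2: (2)·(-166.2) = -332.4 kJ/mol
eq. 2 reversed: -184.9 kJ/mol
eq. 3 reversed: +156.4 kJ/mol
ΔH°rxn = (-332.4) + (-184.9) + (+156.4) = -360.9 kJ/mol

ΔH°rxn = -360.9 kJ/mol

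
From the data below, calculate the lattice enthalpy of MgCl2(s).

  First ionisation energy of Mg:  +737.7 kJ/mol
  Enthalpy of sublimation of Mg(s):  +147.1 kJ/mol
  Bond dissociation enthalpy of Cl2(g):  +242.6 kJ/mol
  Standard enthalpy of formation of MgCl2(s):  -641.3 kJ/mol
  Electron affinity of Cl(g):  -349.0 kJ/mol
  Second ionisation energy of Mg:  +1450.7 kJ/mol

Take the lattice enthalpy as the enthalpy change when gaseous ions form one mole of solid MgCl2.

ΔHf° = 1·ΔHsub + 1·(ΣIE) + 1·D(Cl2) + 2·EA + U
-641.3 = 1·(+147.1) + 1·(+2188.4) + 1·(+242.6) + 2·(-349.0) + U
U = -641.3 − (+1880.1) = -2521.4 kJ/mol

U = -2521.4 kJ/mol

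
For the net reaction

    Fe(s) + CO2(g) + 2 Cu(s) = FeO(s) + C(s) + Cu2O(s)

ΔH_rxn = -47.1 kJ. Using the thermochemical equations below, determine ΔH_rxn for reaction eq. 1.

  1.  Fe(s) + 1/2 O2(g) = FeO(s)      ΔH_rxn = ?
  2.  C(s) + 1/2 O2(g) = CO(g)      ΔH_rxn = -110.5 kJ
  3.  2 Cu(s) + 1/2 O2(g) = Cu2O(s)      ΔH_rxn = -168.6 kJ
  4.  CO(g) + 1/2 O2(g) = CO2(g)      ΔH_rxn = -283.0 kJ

ΔH_rxn = -272.0 kJ

eq. 1 as written (FeO(s) already on the product side): contributes x
eq. 2 reversed (reverse to put C(s) on the product side): +110.5 kJ
eq. 3 as written (Cu2O(s) already on the product side): -168.6 kJ
eq. 4 reversed (CO2(g) must end up as a reactant): +283.0 kJ
-47.1 = (+110.5) + (-168.6) + (+283.0) + x
x = (-47.1 − (+224.9)) / (1) = -272.0 kJ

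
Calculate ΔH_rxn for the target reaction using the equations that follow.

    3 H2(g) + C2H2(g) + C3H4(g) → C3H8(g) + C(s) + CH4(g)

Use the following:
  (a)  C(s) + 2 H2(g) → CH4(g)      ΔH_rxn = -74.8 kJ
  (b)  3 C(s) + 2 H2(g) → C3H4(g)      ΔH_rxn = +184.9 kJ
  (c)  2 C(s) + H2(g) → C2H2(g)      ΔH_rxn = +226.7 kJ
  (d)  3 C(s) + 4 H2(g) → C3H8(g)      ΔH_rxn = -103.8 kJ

(a) as written (CH4(g) already on the product side): -74.8 kJ
(b) reversed (reverse to put C3H4(g) on the reactant side): -184.9 kJ
(c) reversed (reverse to put C2H2(g) on the reactant side): -226.7 kJ
(d) as written (C3H8(g) already on the product side): -103.8 kJ
ΔH_rxn = (-74.8) + (-184.9) + (-226.7) + (-103.8) = -590.2 kJ

ΔH_rxn = -590.2 kJ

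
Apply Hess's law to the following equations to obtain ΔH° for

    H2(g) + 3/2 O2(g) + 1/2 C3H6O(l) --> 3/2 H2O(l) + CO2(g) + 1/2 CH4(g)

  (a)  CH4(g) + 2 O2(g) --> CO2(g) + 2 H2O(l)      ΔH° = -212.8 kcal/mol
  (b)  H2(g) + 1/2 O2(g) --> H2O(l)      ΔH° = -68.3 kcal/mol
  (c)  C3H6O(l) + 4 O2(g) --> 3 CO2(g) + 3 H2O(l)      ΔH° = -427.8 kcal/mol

(a) reversed and × 1/2: (-1/2)·(-212.8) = +106.4 kcal/mol
(b) as written: -68.3 kcal/mol
(c) × 1/2: (1/2)·(-427.8) = -213.9 kcal/mol
By Hess's law, ΔH° = (-1/2)·(-212.8) + (1)·(-68.3) + (1/2)·(-427.8) = -175.8 kcal/mol

ΔH° = -175.8 kcal/mol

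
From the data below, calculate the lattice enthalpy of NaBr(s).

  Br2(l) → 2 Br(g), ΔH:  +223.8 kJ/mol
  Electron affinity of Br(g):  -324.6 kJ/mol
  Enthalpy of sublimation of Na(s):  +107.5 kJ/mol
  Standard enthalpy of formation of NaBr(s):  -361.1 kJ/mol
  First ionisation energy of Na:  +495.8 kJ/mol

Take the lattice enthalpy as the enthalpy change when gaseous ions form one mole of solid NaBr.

U = -751.7 kJ/mol

ΔHf° = 1·ΔHsub + 1·(ΣIE) + 1/2·D(Br2) + 1·EA + U
-361.1 = 1·(+107.5) + 1·(+495.8) + 1/2·(+223.8) + 1·(-324.6) + U
U = -361.1 − (+390.6) = -751.7 kJ/mol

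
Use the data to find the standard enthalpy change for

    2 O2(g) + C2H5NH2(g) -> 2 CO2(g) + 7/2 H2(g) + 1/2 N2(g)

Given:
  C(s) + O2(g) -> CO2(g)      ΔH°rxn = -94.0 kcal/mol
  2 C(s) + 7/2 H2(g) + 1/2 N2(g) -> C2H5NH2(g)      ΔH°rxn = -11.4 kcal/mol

equation 1 × 2: (2)·(-94.0) = -188.0 kcal/mol
equation 2 reversed: +11.4 kcal/mol
Since enthalpy is a state function, ΔH°rxn = (2)·(-94.0) + (-1)·(-11.4) = -176.6 kcal/mol

ΔH°rxn = -176.6 kcal/mol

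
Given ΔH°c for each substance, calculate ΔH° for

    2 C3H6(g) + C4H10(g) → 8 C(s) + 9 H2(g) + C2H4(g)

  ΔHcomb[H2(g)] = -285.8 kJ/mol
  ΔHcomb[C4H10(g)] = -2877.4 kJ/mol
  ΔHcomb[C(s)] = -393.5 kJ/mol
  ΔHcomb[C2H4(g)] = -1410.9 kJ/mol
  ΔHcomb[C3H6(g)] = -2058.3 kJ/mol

ΔH° = 137.1 kJ/mol

With combustion enthalpies, reactants minus products:
= [2·(-2058.3) + 1·(-2877.4)] − [8·(-393.5) + 9·(-285.8) + 1·(-1410.9)]
= 137.1 kJ/mol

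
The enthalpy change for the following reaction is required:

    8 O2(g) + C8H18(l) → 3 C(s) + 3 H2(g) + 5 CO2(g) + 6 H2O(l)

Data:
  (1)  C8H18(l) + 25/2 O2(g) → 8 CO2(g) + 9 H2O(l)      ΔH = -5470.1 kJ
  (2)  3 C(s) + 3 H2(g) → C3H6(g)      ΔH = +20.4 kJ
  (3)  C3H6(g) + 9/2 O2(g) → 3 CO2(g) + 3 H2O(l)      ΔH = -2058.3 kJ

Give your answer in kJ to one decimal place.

ΔH = -3432.2 kJ

(1) as written: -5470.1 kJ
(2) reversed: -20.4 kJ
(3) reversed: +2058.3 kJ
Combining the equations, ΔH = (1)·(-5470.1) + (-1)·(+20.4) + (-1)·(-2058.3) = -3432.2 kJ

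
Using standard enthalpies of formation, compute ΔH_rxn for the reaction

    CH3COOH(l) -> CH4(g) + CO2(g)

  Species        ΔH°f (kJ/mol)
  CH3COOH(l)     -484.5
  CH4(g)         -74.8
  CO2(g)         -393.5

Products: 1·(-74.8) + 1·(-393.5) = -468.3
Reactants: 1·(-484.5) = -484.5
ΔH_rxn = (-468.3) − (-484.5) = 16.2 kJ/mol

ΔH_rxn = 16.2 kJ/mol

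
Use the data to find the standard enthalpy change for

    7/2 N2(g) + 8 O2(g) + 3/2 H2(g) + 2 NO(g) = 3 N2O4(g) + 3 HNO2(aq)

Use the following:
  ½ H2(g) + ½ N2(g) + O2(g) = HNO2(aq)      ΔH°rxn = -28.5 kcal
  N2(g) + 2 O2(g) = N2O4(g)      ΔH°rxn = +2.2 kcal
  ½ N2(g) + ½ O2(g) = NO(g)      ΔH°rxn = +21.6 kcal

equation 1 × 3: (3)·(-28.5) = -85.5 kcal
equation 2 × 3: (3)·(+2.2) = +6.6 kcal
equation 3 reversed and × 2: (-2)·(+21.6) = -43.2 kcal
By Hess's law, ΔH°rxn = (-85.5) + (+6.6) + (-43.2) = -122.1 kcal

ΔH°rxn = -122.1 kcal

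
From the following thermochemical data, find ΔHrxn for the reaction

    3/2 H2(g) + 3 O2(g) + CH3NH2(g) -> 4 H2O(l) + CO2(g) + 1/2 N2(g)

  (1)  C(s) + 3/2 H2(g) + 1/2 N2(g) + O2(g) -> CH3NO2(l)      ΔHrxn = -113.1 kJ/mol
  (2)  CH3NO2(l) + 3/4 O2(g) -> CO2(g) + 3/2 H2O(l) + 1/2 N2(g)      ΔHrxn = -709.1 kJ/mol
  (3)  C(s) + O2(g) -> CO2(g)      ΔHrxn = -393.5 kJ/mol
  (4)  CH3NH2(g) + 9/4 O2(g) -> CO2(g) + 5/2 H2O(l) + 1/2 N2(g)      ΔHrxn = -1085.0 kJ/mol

(1) as written (H2(g) already on the reactant side): -113.1 kJ/mol
(2) as written: -709.1 kJ/mol
(3) reversed: +393.5 kJ/mol
(4) as written (CH3NH2(g) already on the reactant side): -1085.0 kJ/mol
Summing the manipulated equations, ΔHrxn = (1)·(-113.1) + (1)·(-709.1) + (-1)·(-393.5) + (1)·(-1085.0) = -1513.7 kJ/mol

ΔHrxn = -1513.7 kJ/mol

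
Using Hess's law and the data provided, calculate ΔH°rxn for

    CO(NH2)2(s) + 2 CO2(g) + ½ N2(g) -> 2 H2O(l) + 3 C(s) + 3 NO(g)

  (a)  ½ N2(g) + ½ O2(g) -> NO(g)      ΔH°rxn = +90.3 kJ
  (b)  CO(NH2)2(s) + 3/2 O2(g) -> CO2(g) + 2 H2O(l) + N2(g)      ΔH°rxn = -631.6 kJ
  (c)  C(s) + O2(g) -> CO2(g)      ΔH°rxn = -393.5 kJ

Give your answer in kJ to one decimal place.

(a) × 3 (×3 to match 3 NO(g) in the target): (3)·(+90.3) = +270.9 kJ
(b) as written (CO(NH2)2(s) already on the reactant side): -631.6 kJ
(c) reversed and × 3 (C(s) must end up as a product; ×3 to match 3 C(s) in the target): (-3)·(-393.5) = +1180.5 kJ
ΔH°rxn = (3)·(+90.3) + (1)·(-631.6) + (-3)·(-393.5) = 819.8 kJ

ΔH°rxn = 819.8 kJ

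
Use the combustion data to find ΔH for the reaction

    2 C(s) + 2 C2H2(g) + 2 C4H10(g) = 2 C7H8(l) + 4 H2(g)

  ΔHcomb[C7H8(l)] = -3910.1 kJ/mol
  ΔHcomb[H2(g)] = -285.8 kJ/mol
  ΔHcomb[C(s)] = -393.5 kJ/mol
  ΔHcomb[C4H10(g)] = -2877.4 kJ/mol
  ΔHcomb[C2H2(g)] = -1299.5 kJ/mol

Using ΔH = Σ nΔHc°(reactants) − Σ nΔHc°(products):
= [2·(-393.5) + 2·(-1299.5) + 2·(-2877.4)] − [2·(-3910.1) + 4·(-285.8)]
= -177.4 kJ/mol

ΔH = -177.4 kJ/mol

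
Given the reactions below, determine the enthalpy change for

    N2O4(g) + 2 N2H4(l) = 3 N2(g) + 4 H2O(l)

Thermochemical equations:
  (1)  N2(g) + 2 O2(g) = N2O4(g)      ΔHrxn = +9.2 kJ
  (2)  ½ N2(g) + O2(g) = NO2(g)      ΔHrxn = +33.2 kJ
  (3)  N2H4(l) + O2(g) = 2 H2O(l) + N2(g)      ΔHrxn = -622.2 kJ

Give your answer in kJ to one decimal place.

(1) reversed (reverse to put N2O4(g) on the reactant side): -9.2 kJ
(2): not needed (NO2(g) appears nowhere else).
(3) × 2 (scale by 2 for the 2 N2H4(l)): (2)·(-622.2) = -1244.4 kJ
By Hess's law, ΔHrxn = (-9.2) + (-1244.4) = -1253.6 kJ

ΔHrxn = -1253.6 kJ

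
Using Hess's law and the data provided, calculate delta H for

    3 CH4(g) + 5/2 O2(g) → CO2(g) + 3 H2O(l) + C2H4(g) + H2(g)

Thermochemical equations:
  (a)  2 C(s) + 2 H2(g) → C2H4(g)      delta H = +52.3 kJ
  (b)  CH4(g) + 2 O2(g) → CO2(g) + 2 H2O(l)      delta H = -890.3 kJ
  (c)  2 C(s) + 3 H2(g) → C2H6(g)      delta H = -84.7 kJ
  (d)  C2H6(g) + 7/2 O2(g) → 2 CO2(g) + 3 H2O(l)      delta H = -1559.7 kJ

(a) as written: +52.3 kJ
(b) × 3: (3)·(-890.3) = -2670.9 kJ
(c) reversed: +84.7 kJ
(d) reversed: +1559.7 kJ
delta H = (1)·(+52.3) + (3)·(-890.3) + (-1)·(-84.7) + (-1)·(-1559.7) = -974.2 kJ

delta H = -974.2 kJ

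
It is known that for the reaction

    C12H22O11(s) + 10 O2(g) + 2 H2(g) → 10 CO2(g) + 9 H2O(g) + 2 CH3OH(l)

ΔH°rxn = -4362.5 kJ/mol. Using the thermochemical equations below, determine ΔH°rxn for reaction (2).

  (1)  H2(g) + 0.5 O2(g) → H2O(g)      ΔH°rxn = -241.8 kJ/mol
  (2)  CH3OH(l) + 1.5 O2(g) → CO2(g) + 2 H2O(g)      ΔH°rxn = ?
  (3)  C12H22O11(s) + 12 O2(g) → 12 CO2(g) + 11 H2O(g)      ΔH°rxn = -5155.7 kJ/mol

(1) × 2 (scale by 2 for the 2 H2(g)): (2)·(-241.8) = -483.6 kJ/mol
(2) reversed and × 2 (reverse to put CH3OH(l) on the product side; scale by 2 for the 2 CH3OH(l)): contributes −2·x
(3) as written (C12H22O11(s) already on the reactant side): -5155.7 kJ/mol
-4362.5 = (-483.6) + (-5155.7) − 2·x
x = (-4362.5 − (-5639.3)) / (-2) = -638.4 kJ/mol

ΔH°rxn = -638.4 kJ/mol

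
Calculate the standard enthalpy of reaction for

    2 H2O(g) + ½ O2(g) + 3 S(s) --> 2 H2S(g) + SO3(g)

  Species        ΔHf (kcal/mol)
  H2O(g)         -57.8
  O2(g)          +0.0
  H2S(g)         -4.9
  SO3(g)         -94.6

Products: 2·(-4.9) + 1·(-94.6) = -104.4
Reactants: 2·(-57.8) + 1/2·(+0.0) + 3·(+0.0) = -115.6
ΔH° = (-104.4) − (-115.6) = 11.2 kcal/mol

ΔH° = 11.2 kcal/mol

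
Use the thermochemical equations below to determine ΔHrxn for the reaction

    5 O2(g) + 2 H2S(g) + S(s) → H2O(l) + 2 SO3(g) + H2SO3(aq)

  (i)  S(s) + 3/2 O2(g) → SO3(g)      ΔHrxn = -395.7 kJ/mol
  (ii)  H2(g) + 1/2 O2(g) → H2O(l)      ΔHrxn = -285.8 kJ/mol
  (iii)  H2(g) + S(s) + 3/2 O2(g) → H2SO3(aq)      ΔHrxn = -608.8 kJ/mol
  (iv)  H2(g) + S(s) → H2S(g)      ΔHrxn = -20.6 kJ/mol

(i) × 2 (×2 to match 2 SO3(g) in the target): (2)·(-395.7) = -791.4 kJ/mol
(ii) as written (H2O(l) already on the product side): -285.8 kJ/mol
(iii) as written (H2SO3(aq) already on the product side): -608.8 kJ/mol
(iv) reversed and × 2 (reverse to put H2S(g) on the reactant side; ×2 to match 2 H2S(g) in the target): (-2)·(-20.6) = +41.2 kJ/mol
Combining the equations, ΔHrxn = (2)·(-395.7) + (1)·(-285.8) + (1)·(-608.8) + (-2)·(-20.6) = -1644.8 kJ/mol

ΔHrxn = -1644.8 kJ/mol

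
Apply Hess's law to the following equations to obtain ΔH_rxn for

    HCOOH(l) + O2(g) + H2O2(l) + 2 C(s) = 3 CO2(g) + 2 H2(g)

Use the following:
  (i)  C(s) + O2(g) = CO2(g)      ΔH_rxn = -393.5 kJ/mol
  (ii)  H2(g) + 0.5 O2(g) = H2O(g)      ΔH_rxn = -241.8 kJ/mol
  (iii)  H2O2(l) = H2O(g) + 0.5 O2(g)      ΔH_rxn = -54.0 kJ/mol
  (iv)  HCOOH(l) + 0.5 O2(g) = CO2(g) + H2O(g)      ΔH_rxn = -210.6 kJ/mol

ΔH_rxn = -568.0 kJ/mol

(i) × 2: (2)·(-393.5) = -787.0 kJ/mol
(ii) reversed and × 2: (-2)·(-241.8) = +483.6 kJ/mol
(iii) as written: -54.0 kJ/mol
(iv) as written: -210.6 kJ/mol
ΔH_rxn = (2)·(-393.5) + (-2)·(-241.8) + (1)·(-54.0) + (1)·(-210.6) = -568.0 kJ/mol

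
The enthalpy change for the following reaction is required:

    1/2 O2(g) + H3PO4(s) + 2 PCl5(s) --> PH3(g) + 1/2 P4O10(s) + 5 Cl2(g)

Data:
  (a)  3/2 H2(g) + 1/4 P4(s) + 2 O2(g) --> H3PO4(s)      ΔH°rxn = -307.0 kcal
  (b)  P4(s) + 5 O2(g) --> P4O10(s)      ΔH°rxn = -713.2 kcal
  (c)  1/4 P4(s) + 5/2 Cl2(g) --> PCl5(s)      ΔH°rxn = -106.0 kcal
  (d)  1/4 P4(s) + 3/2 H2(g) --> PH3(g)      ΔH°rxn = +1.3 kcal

(a) reversed: +307.0 kcal
(b) × 1/2: (1/2)·(-713.2) = -356.6 kcal
(c) reversed and × 2: (-2)·(-106.0) = +212.0 kcal
(d) as written: +1.3 kcal
ΔH°rxn = (-1)·(-307.0) + (1/2)·(-713.2) + (-2)·(-106.0) + (1)·(+1.3) = 163.7 kcal

ΔH°rxn = 163.7 kcal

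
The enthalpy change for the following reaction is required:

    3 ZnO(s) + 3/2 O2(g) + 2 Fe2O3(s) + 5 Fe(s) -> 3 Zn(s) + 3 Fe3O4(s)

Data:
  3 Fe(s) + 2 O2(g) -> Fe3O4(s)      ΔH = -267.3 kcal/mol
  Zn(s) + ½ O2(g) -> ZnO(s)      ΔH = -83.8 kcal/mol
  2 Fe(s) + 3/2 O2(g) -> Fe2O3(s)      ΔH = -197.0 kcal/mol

ΔH = -156.5 kcal/mol

equation 1 × 3: (3)·(-267.3) = -801.9 kcal/mol
equation 2 reversed and × 3: (-3)·(-83.8) = +251.4 kcal/mol
equation 3 reversed and × 2: (-2)·(-197.0) = +394.0 kcal/mol
Combining the equations, ΔH = (-801.9) + (+251.4) + (+394.0) = -156.5 kcal/mol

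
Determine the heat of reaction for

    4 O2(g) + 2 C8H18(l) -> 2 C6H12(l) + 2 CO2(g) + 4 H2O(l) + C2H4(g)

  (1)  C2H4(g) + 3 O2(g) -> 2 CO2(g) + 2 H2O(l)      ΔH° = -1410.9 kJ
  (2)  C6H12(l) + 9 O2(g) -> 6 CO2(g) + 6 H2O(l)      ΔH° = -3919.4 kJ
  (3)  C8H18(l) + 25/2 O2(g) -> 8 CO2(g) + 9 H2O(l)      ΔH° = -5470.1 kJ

ΔH° = -1690.5 kJ

(1) reversed: +1410.9 kJ
(2) reversed and × 2: (-2)·(-3919.4) = +7838.8 kJ
(3) × 2: (2)·(-5470.1) = -10940.2 kJ
ΔH° = (-1)·(-1410.9) + (-2)·(-3919.4) + (2)·(-5470.1) = -1690.5 kJ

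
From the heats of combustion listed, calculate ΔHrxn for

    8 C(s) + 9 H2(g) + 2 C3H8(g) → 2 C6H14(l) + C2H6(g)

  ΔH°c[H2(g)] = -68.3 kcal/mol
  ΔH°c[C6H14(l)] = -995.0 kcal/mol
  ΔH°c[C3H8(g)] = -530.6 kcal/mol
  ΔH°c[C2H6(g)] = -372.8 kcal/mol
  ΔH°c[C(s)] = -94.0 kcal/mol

Using ΔH = Σ nΔHc°(reactants) − Σ nΔHc°(products):
= [8·(-94.0) + 9·(-68.3) + 2·(-530.6)] − [2·(-995.0) + 1·(-372.8)]
= -65.1 kcal/mol

ΔHrxn = -65.1 kcal/mol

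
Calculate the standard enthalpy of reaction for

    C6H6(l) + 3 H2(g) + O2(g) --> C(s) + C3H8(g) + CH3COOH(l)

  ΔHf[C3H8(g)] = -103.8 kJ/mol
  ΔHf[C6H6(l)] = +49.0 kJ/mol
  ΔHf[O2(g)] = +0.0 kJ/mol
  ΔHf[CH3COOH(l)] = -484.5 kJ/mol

ΔH° = -637.3 kJ/mol

Products: 1·(+0.0) + 1·(-103.8) + 1·(-484.5) = -588.3
Reactants: 1·(+49.0) + 3·(+0.0) + 1·(+0.0) = +49.0
ΔH° = (-588.3) − (+49.0) = -637.3 kJ/mol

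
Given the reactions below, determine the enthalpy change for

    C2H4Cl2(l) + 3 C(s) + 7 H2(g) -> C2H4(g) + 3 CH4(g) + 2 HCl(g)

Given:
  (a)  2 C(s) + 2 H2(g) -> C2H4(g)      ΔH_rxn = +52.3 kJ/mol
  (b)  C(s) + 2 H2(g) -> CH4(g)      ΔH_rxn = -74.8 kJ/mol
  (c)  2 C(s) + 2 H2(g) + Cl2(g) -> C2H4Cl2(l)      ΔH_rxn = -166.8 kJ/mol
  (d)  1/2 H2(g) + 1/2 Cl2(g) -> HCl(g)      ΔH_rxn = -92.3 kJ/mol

ΔH_rxn = -189.9 kJ/mol

(a) as written (C2H4(g) already on the product side): +52.3 kJ/mol
(b) × 3 (scale by 3 for the 3 CH4(g)): (3)·(-74.8) = -224.4 kJ/mol
(c) reversed (C2H4Cl2(l) must end up as a reactant): +166.8 kJ/mol
(d) × 2 (scale by 2 for the 2 HCl(g)): (2)·(-92.3) = -184.6 kJ/mol
ΔH_rxn = (+52.3) + (-224.4) + (+166.8) + (-184.6) = -189.9 kJ/mol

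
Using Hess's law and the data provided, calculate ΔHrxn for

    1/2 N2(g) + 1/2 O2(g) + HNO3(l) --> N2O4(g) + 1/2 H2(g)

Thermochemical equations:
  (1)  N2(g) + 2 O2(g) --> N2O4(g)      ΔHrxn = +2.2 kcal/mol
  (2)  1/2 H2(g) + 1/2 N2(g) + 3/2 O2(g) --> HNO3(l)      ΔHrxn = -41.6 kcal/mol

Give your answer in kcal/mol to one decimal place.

ΔHrxn = 43.8 kcal/mol

(1) as written (N2O4(g) already on the product side): +2.2 kcal/mol
(2) reversed (HNO3(l) must end up as a reactant): +41.6 kcal/mol
Combining the equations, ΔHrxn = (1)·(+2.2) + (-1)·(-41.6) = 43.8 kcal/mol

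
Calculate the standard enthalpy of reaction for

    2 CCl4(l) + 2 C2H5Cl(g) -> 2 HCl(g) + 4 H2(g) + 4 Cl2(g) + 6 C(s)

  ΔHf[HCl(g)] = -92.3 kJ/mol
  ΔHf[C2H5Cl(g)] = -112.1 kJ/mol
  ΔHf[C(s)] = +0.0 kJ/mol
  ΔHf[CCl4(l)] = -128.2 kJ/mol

Products: 2·(-92.3) + 4·(+0.0) + 4·(+0.0) + 6·(+0.0) = -184.6
Reactants: 2·(-128.2) + 2·(-112.1) = -480.6
ΔHrxn = (-184.6) − (-480.6) = 296.0 kJ/mol

ΔHrxn = 296.0 kJ/mol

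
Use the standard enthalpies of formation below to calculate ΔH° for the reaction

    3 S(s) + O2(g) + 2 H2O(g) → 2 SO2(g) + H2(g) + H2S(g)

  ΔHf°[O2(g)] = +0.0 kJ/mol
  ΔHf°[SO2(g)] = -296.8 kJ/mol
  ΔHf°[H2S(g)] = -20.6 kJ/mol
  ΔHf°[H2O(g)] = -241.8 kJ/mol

ΔH° = -130.6 kJ/mol

Products: 2·(-296.8) + 1·(+0.0) + 1·(-20.6) = -614.2
Reactants: 3·(+0.0) + 1·(+0.0) + 2·(-241.8) = -483.6
ΔH° = (-614.2) − (-483.6) = -130.6 kJ/mol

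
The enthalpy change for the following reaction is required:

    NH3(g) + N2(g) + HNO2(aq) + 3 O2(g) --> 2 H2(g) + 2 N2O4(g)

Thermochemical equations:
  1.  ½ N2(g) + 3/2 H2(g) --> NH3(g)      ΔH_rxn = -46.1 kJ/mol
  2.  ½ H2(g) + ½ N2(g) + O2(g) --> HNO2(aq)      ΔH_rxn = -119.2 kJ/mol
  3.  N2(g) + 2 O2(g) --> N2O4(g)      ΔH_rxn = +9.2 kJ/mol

eq. 1 reversed: +46.1 kJ/mol
eq. 2 reversed: +119.2 kJ/mol
eq. 3 × 2: (2)·(+9.2) = +18.4 kJ/mol
Summing the manipulated equations, ΔH_rxn = (+46.1) + (+119.2) + (+18.4) = 183.7 kJ/mol

ΔH_rxn = 183.7 kJ/mol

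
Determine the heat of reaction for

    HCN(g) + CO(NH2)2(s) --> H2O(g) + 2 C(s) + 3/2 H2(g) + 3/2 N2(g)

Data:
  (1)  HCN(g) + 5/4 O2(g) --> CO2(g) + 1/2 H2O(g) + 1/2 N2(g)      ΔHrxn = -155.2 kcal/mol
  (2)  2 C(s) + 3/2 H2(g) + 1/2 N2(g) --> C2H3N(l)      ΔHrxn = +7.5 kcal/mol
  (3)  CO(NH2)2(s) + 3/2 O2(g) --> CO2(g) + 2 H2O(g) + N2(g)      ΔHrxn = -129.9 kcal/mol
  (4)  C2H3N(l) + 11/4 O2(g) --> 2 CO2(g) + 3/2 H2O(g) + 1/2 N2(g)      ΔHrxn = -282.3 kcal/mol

(1) as written (HCN(g) already on the reactant side): -155.2 kcal/mol
(2) reversed (C(s) must end up as a product): -7.5 kcal/mol
(3) as written (CO(NH2)2(s) already on the reactant side): -129.9 kcal/mol
(4) reversed: +282.3 kcal/mol
ΔHrxn = (1)·(-155.2) + (-1)·(+7.5) + (1)·(-129.9) + (-1)·(-282.3) = -10.3 kcal/mol

ΔHrxn = -10.3 kcal/mol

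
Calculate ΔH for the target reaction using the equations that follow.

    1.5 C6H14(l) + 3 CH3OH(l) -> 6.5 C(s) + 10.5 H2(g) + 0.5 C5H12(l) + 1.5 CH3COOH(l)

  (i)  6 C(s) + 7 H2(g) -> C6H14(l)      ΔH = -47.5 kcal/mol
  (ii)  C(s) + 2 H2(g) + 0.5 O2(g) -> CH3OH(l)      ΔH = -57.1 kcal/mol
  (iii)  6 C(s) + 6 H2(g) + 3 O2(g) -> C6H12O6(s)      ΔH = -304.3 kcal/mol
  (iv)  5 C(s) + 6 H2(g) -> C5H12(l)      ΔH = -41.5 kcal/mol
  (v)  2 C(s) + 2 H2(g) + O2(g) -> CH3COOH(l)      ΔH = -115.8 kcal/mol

ΔH = 48.1 kcal/mol

(i) reversed and × 3/2: (-3/2)·(-47.5) = +71.25 kcal/mol
(ii) reversed and × 3: (-3)·(-57.1) = +171.3 kcal/mol
(iii): not needed.
(iv) × 1/2: (1/2)·(-41.5) = -20.75 kcal/mol
(v) × 3/2: (3/2)·(-115.8) = -173.7 kcal/mol
ΔH = (+71.25) + (+171.3) + (-20.75) + (-173.7) = 48.1 kcal/mol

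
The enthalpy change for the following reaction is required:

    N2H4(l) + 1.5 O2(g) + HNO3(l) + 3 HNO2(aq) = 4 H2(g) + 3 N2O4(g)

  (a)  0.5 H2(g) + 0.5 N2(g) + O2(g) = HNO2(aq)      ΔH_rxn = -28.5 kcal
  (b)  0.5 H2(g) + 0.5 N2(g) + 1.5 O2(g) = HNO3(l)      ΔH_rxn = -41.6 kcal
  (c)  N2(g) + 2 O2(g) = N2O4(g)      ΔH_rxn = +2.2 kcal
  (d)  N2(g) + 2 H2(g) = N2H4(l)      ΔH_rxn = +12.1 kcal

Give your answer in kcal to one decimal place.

ΔH_rxn = 121.6 kcal

(a) reversed and × 3 (reverse to put HNO2(aq) on the reactant side; ×3 to match 3 HNO2(aq) in the target): (-3)·(-28.5) = +85.5 kcal
(b) reversed (HNO3(l) must end up as a reactant): +41.6 kcal
(c) × 3 (×3 to match 3 N2O4(g) in the target): (3)·(+2.2) = +6.6 kcal
(d) reversed (reverse to put N2H4(l) on the reactant side): -12.1 kcal
Combining the equations, ΔH_rxn = (+85.5) + (+41.6) + (+6.6) + (-12.1) = 121.6 kcal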